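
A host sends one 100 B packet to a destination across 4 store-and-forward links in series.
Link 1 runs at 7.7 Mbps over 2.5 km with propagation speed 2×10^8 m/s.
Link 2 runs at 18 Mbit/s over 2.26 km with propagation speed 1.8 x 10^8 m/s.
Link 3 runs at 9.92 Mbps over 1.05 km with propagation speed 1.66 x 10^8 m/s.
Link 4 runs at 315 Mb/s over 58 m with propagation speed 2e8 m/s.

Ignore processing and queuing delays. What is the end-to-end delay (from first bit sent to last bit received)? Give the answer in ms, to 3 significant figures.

L = 100 × 8 = 800 bits.
Transmission delays (L/R per hop): 0.103896, 0.0444444, 0.0806452, 0.00253968 ms; sum = 0.231525 ms.
Propagation delays (d/s per hop): 0.0125, 0.0125556, 0.0063253, 0.00029 ms; sum = 0.0316709 ms.
End-to-end = 0.263 ms.

0.263 ms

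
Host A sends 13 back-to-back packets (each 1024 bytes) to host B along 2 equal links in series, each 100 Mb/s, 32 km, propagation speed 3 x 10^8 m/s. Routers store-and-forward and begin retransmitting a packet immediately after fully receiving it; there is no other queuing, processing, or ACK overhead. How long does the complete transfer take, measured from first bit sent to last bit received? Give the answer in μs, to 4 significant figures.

Per-hop transmission t_tx = L/R = 8192/100000000 = 81.92 μs.
Per-hop propagation t_prop = 32000/300000000 = 106.667 μs.
Pipeline fill: first packet needs 2·t_tx to clear all hops; remaining 12 packets each add one t_tx.
Total = (2+13-1)·t_tx + 2·t_prop = 14·81.92 + 2·106.667 = 1360 μs.

1360 μs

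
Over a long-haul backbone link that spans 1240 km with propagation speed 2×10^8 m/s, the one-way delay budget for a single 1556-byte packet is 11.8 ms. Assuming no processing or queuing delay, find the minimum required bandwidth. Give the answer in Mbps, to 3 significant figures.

2.22 Mbps

L = 12448 bits.
Propagation delay = 1240000 / 200000000 = 6.2 ms.
Transmission budget = 11.8 − 6.2 = 5.6 ms.
R ≥ L / t_tx = 12448 bits / 0.0056 s = 2.22 Mbps.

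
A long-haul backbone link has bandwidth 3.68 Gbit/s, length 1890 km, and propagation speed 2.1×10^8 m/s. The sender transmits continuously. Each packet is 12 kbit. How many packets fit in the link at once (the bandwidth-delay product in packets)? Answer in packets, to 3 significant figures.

Propagation delay = 1890000 / 210000000 = 0.009 s.
BDP = R × t_prop = 3680000000 × 0.009 = 33120000 bits.
In packets of 12000 bits: 2760 packets.

2760 packets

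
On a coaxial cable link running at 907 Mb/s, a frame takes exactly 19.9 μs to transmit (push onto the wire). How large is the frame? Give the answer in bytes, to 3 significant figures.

2260 bytes

L = R × t_tx = 907000000 b/s × 1.99e-05 s = 18049.3 bits.
In bytes: 18049.3 / 8 = 2260 bytes.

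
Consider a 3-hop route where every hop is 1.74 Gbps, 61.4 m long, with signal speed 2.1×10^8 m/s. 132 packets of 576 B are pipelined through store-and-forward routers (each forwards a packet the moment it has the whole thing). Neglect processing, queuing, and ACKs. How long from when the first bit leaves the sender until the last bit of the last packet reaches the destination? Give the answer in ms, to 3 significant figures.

Per-hop transmission t_tx = L/R = 4608/1740000000 = 0.00264828 ms.
Per-hop propagation t_prop = 61.4/210000000 = 0.000292381 ms.
Pipeline fill: first packet needs 3·t_tx to clear all hops; remaining 131 packets each add one t_tx.
Total = (3+132-1)·t_tx + 3·t_prop = 134·0.00264828 + 3·0.000292381 = 0.356 ms.

0.356 ms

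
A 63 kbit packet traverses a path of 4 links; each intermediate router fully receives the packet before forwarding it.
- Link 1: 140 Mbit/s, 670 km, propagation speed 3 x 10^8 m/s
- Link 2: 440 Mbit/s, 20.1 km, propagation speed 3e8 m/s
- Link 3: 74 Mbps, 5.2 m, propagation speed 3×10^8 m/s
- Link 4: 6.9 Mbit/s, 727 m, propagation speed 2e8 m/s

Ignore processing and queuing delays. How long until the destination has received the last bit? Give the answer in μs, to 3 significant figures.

L = 63000 bits.
Transmission delays (L/R per hop): 450, 143.182, 851.351, 9130.43 μs; sum = 10575 μs.
Propagation delays (d/s per hop): 2233.33, 67, 0.0173333, 3.635 μs; sum = 2303.99 μs.
End-to-end = 12900 μs.

12900 μs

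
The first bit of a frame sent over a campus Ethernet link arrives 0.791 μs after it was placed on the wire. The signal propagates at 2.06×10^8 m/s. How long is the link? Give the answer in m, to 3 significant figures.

d = s × t_prop = 206000000 × 7.91e-07 = 163 m.

163 m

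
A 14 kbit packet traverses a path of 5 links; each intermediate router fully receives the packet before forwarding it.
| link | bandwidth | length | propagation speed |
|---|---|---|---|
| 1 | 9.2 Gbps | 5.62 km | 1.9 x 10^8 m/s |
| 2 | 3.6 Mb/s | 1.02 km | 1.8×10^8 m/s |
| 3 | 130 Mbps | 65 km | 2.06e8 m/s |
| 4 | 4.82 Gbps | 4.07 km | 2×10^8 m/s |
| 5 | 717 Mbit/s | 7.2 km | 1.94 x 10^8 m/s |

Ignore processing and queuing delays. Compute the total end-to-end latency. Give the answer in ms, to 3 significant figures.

L = 14000 bits.
Transmission delays (L/R per hop): 0.00152174, 3.88889, 0.107692, 0.00290456, 0.0195258 ms; sum = 4.02053 ms.
Propagation delays (d/s per hop): 0.0295789, 0.00566667, 0.315534, 0.02035, 0.0371134 ms; sum = 0.408243 ms.
End-to-end = 4.43 ms.

4.43 ms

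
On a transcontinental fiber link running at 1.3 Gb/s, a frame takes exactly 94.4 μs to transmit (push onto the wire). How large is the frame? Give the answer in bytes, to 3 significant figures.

15300 bytes

L = R × t_tx = 1300000000 b/s × 9.44e-05 s = 122720 bits.
In bytes: 122720 / 8 = 15300 bytes.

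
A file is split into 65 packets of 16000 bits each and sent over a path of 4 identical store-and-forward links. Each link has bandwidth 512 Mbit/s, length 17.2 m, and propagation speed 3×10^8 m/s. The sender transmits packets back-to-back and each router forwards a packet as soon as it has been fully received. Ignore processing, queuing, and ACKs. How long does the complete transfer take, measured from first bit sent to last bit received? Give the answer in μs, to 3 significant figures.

2130 μs

Per-hop transmission t_tx = L/R = 16000/512000000 = 31.25 μs.
Per-hop propagation t_prop = 17.2/300000000 = 0.0573333 μs.
Pipeline fill: first packet needs 4·t_tx to clear all hops; remaining 64 packets each add one t_tx.
Total = (4+65-1)·t_tx + 4·t_prop = 68·31.25 + 4·0.0573333 = 2130 μs.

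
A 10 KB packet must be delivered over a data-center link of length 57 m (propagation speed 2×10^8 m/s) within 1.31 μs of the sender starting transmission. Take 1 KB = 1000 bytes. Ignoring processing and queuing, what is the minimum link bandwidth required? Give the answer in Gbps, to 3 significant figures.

L = 80000 bits.
Propagation delay = 57 / 200000000 = 0.285 μs.
Transmission budget = 1.31 − 0.285 = 1.025 μs.
R ≥ L / t_tx = 80000 bits / 1.025e-06 s = 78.0 Gbps.

78.0 Gbps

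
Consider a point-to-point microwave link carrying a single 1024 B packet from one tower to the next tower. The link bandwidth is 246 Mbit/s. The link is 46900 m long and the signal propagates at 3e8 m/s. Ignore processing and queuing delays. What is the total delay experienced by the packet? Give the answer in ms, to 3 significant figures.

L = 1024 × 8 = 8192 bits.
Transmission delay = L/R = 8192 / 246000000 = 0.0333008 ms.
Propagation delay = d/s = 46900 m / 300000000 m/s = 0.156333 ms.
Total = 0.190 ms.

0.190 ms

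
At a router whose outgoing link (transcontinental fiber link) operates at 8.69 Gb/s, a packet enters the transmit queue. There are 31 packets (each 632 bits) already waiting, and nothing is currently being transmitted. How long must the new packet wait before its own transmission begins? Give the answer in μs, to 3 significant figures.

Each queued packet: L/R = 632/8690000000 = 0.0727273 μs.
31 queued → 2.25455 μs.
Queuing delay = 2.25 μs.

2.25 μs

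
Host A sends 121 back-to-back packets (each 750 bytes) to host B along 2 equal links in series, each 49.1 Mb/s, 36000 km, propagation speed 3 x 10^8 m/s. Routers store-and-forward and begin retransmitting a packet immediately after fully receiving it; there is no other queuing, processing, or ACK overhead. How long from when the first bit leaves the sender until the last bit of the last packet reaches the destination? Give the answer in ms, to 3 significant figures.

Per-hop transmission t_tx = L/R = 6000/49100000 = 0.1222 ms.
Per-hop propagation t_prop = 36000000/300000000 = 120 ms.
Pipeline fill: first packet needs 2·t_tx to clear all hops; remaining 120 packets each add one t_tx.
Total = (2+121-1)·t_tx + 2·t_prop = 122·0.1222 + 2·120 = 255 ms.

255 ms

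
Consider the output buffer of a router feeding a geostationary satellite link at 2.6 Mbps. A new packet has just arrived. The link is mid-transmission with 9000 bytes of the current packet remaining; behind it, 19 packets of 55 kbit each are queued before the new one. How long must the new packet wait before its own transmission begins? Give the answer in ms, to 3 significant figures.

430 ms

Each queued packet: L/R = 55000/2600000 = 21.1538 ms.
19 queued → 401.923 ms.
Plus remaining 72000 bits of current packet: 27.6923 ms.
Queuing delay = 430 ms.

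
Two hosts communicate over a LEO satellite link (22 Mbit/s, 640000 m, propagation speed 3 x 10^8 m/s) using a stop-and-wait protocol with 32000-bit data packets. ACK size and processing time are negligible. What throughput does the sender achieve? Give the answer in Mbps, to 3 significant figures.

t_tx = L/R = 32000/22000000 = 0.00145455 s.
t_prop = 640000/300000000 = 0.00213333 s; RTT = 0.00426667 s.
Cycle = t_tx + RTT = 0.00572121 s.
Throughput = L / cycle = 32000 / 0.00572121 = 5.59 Mbps.

5.59 Mbps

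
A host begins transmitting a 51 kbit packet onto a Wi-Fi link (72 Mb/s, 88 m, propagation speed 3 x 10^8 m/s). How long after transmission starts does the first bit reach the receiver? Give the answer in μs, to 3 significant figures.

0.293 μs

First bit experiences only propagation delay: d/s = 88/300000000 = 0.293 μs.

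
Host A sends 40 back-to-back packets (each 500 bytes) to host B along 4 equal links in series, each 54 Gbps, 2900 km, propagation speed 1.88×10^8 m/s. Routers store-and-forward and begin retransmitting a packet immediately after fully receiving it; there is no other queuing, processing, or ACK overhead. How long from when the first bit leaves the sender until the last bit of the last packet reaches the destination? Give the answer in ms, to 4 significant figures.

61.71 ms

Per-hop transmission t_tx = L/R = 4000/54000000000 = 7.40741e-05 ms.
Per-hop propagation t_prop = 2900000/188000000 = 15.4255 ms.
Pipeline fill: first packet needs 4·t_tx to clear all hops; remaining 39 packets each add one t_tx.
Total = (4+40-1)·t_tx + 4·t_prop = 43·7.40741e-05 + 4·15.4255 = 61.71 ms.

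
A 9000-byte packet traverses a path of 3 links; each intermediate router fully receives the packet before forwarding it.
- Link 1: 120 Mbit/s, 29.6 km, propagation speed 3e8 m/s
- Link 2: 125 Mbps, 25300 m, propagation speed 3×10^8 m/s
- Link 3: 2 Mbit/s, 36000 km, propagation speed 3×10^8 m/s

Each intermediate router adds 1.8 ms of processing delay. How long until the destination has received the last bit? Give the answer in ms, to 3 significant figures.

161 ms

L = 9000 × 8 = 72000 bits.
Transmission delays (L/R per hop): 0.6, 0.576, 36 ms; sum = 37.176 ms.
Propagation delays (d/s per hop): 0.0986667, 0.0843333, 120 ms; sum = 120.183 ms.
Processing at 2 router(s): 2 × 1.8 ms = 3.6 ms.
End-to-end = 161 ms.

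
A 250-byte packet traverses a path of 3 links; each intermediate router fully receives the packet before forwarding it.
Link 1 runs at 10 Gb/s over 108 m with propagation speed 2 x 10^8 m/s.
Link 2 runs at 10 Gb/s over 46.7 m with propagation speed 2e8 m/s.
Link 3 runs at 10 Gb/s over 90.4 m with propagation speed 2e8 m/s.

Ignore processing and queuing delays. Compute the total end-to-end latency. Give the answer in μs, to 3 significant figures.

1.83 μs

L = 250 × 8 = 2000 bits.
Transmission delay per hop = L/R = 2000/10000000000 = 0.2 μs; 3 hops → 0.6 μs.
Propagation delays (d/s per hop): 0.54, 0.2335, 0.452 μs; sum = 1.2255 μs.
End-to-end = 1.83 μs.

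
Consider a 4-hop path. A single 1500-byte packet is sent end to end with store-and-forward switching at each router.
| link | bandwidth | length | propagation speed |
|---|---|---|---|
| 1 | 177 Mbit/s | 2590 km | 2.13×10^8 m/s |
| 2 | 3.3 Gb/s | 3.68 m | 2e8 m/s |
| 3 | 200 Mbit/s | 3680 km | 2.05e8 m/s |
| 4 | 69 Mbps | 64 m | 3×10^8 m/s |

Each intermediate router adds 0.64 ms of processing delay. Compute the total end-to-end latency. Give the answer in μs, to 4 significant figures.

32340 μs

L = 1500 × 8 = 12000 bits.
Transmission delays (L/R per hop): 67.7966, 3.63636, 60, 173.913 μs; sum = 305.346 μs.
Propagation delays (d/s per hop): 12159.6, 0.0184, 17951.2, 0.213333 μs; sum = 30111.1 μs.
Processing at 3 router(s): 3 × 0.64 ms = 1920 μs.
End-to-end = 32340 μs.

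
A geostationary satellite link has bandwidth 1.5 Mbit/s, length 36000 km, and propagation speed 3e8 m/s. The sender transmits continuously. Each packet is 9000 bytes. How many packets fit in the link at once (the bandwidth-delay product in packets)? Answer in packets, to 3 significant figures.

2.50 packets

Propagation delay = 36000000 / 300000000 = 0.12 s.
BDP = R × t_prop = 1500000 × 0.12 = 180000 bits.
In packets of 72000 bits: 2.50 packets.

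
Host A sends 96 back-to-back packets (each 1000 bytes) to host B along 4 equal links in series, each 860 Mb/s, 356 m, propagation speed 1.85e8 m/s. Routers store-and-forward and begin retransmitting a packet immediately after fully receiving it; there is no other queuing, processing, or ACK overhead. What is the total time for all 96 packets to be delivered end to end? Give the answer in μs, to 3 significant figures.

929 μs

Per-hop transmission t_tx = L/R = 8000/860000000 = 9.30233 μs.
Per-hop propagation t_prop = 356/185000000 = 1.92432 μs.
Pipeline fill: first packet needs 4·t_tx to clear all hops; remaining 95 packets each add one t_tx.
Total = (4+96-1)·t_tx + 4·t_prop = 99·9.30233 + 4·1.92432 = 929 μs.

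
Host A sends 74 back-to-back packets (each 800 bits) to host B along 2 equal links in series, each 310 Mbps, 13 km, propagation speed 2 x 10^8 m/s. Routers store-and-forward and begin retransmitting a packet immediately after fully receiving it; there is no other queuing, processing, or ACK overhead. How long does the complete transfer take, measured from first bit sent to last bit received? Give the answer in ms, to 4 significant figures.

0.3235 ms

Per-hop transmission t_tx = L/R = 800/310000000 = 0.00258065 ms.
Per-hop propagation t_prop = 13000/200000000 = 0.065 ms.
Pipeline fill: first packet needs 2·t_tx to clear all hops; remaining 73 packets each add one t_tx.
Total = (2+74-1)·t_tx + 2·t_prop = 75·0.00258065 + 2·0.065 = 0.3235 ms.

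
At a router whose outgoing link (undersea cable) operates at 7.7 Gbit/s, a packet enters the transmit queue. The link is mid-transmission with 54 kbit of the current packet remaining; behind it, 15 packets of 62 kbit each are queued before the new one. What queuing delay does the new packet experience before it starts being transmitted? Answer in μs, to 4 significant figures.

127.8 μs

Each queued packet: L/R = 62000/7700000000 = 8.05195 μs.
15 queued → 120.779 μs.
Plus remaining 54000 bits of current packet: 7.01299 μs.
Queuing delay = 127.8 μs.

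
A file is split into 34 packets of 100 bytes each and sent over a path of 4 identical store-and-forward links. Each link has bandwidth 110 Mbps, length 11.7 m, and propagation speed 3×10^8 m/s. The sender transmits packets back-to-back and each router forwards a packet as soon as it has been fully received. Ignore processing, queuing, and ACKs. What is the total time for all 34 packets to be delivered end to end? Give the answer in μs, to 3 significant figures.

269 μs

Per-hop transmission t_tx = L/R = 800/110000000 = 7.27273 μs.
Per-hop propagation t_prop = 11.7/300000000 = 0.039 μs.
Pipeline fill: first packet needs 4·t_tx to clear all hops; remaining 33 packets each add one t_tx.
Total = (4+34-1)·t_tx + 4·t_prop = 37·7.27273 + 4·0.039 = 269 μs.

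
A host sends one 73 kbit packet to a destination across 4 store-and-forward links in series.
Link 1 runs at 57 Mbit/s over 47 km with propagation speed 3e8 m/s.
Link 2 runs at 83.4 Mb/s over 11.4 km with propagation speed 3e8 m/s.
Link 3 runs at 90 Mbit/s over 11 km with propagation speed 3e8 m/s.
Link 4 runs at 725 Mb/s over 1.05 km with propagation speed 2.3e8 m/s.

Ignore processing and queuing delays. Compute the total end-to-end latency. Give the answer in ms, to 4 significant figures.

3.304 ms

L = 73000 bits.
Transmission delays (L/R per hop): 1.2807, 0.8753, 0.811111, 0.10069 ms; sum = 3.0678 ms.
Propagation delays (d/s per hop): 0.156667, 0.038, 0.0366667, 0.00456522 ms; sum = 0.235899 ms.
End-to-end = 3.304 ms.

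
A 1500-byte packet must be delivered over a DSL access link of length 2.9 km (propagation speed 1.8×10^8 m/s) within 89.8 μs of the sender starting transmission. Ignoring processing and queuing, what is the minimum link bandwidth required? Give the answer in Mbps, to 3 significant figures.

163 Mbps

L = 12000 bits.
Propagation delay = 2900 / 180000000 = 16.1111 μs.
Transmission budget = 89.8 − 16.1111 = 73.6889 μs.
R ≥ L / t_tx = 12000 bits / 7.36889e-05 s = 163 Mbps.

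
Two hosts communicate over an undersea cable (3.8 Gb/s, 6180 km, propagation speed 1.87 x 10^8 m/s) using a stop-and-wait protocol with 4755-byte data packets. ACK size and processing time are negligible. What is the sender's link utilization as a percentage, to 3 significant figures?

0.0151 %

t_tx = L/R = 38040/3800000000 = 1.00105e-05 s.
t_prop = 6180000/187000000 = 0.0330481 s; RTT = 0.0660963 s.
Cycle = t_tx + RTT = 0.0661063 s.
Utilization = t_tx / cycle = 1.00105e-05/0.0661063 = 0.0151 %.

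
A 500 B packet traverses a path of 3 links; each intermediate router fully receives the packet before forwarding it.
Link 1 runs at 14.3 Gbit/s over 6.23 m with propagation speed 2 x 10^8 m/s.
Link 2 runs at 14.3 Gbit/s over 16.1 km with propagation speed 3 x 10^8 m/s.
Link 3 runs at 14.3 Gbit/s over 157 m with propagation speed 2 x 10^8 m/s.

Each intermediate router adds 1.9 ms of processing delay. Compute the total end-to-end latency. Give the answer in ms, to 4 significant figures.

L = 500 × 8 = 4000 bits.
Transmission delay per hop = L/R = 4000/14300000000 = 0.00027972 ms; 3 hops → 0.000839161 ms.
Propagation delays (d/s per hop): 3.115e-05, 0.0536667, 0.000785 ms; sum = 0.0544828 ms.
Processing at 2 router(s): 2 × 1.9 ms = 3.8 ms.
End-to-end = 3.855 ms.

3.855 ms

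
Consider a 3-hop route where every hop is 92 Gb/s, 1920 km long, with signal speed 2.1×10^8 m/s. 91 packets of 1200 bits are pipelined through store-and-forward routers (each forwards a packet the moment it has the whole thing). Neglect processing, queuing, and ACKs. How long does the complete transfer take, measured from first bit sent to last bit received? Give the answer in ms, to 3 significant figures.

27.4 ms

Per-hop transmission t_tx = L/R = 1200/92000000000 = 1.30435e-05 ms.
Per-hop propagation t_prop = 1920000/210000000 = 9.14286 ms.
Pipeline fill: first packet needs 3·t_tx to clear all hops; remaining 90 packets each add one t_tx.
Total = (3+91-1)·t_tx + 3·t_prop = 93·1.30435e-05 + 3·9.14286 = 27.4 ms.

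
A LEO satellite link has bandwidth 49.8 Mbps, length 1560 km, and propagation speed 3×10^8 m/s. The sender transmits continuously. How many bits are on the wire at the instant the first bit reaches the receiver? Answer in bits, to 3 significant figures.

259000 bits

Propagation delay = 1560000 / 300000000 = 0.0052 s.
BDP = R × t_prop = 49800000 × 0.0052 = 258960 bits.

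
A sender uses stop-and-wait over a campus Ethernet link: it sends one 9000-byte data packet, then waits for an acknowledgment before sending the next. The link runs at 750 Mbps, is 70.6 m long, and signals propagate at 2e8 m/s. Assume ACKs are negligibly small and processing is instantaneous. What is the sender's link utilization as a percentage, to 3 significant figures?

t_tx = L/R = 72000/750000000 = 9.6e-05 s.
t_prop = 70.6/200000000 = 3.53e-07 s; RTT = 7.06e-07 s.
Cycle = t_tx + RTT = 9.6706e-05 s.
Utilization = t_tx / cycle = 9.6e-05/9.6706e-05 = 99.3 %.

99.3 %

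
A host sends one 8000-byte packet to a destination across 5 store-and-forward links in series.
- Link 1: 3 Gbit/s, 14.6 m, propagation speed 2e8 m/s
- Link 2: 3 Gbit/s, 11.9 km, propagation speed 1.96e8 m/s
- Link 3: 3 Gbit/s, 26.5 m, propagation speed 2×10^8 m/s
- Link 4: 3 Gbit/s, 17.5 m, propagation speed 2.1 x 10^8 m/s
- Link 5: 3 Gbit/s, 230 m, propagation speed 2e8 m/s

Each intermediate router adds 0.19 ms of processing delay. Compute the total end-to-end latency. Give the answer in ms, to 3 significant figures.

L = 8000 × 8 = 64000 bits.
Transmission delay per hop = L/R = 64000/3000000000 = 0.0213333 ms; 5 hops → 0.106667 ms.
Propagation delays (d/s per hop): 7.3e-05, 0.0607143, 0.0001325, 8.33333e-05, 0.00115 ms; sum = 0.0621531 ms.
Processing at 4 router(s): 4 × 0.19 ms = 0.76 ms.
End-to-end = 0.929 ms.

0.929 ms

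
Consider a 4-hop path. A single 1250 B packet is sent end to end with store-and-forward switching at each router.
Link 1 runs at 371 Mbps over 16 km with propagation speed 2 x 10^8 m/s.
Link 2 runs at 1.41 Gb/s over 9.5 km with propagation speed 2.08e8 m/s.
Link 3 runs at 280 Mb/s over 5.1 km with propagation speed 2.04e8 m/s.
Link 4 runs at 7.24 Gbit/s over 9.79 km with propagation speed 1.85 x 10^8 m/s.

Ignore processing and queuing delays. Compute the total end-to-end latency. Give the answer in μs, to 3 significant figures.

275 μs

L = 1250 × 8 = 10000 bits.
Transmission delays (L/R per hop): 26.9542, 7.0922, 35.7143, 1.38122 μs; sum = 71.1419 μs.
Propagation delays (d/s per hop): 80, 45.6731, 25, 52.9189 μs; sum = 203.592 μs.
End-to-end = 275 μs.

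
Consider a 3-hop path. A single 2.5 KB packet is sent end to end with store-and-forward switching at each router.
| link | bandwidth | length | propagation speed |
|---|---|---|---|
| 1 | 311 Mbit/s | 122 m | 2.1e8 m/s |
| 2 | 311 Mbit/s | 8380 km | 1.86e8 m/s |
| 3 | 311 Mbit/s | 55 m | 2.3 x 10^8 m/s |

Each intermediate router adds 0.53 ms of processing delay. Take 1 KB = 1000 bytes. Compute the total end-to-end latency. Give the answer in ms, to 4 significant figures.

46.31 ms

L = 20000 bits.
Transmission delay per hop = L/R = 20000/311000000 = 0.0643087 ms; 3 hops → 0.192926 ms.
Propagation delays (d/s per hop): 0.000580952, 45.0538, 0.00023913 ms; sum = 45.0546 ms.
Processing at 2 router(s): 2 × 0.53 ms = 1.06 ms.
End-to-end = 46.31 ms.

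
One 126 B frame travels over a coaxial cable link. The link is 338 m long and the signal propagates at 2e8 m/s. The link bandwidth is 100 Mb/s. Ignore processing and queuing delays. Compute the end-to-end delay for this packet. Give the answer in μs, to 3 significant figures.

L = 126 × 8 = 1008 bits.
Transmission delay = L/R = 1008 / 100000000 = 10.08 μs.
Propagation delay = d/s = 338 m / 200000000 m/s = 1.69 μs.
Total = 11.8 μs.

11.8 μs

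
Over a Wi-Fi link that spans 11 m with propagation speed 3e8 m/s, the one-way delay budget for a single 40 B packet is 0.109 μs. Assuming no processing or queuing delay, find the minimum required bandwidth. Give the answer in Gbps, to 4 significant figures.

4.424 Gbps

L = 320 bits.
Propagation delay = 11 / 300000000 = 0.0366667 μs.
Transmission budget = 0.109 − 0.0366667 = 0.0723333 μs.
R ≥ L / t_tx = 320 bits / 7.23333e-08 s = 4.424 Gbps.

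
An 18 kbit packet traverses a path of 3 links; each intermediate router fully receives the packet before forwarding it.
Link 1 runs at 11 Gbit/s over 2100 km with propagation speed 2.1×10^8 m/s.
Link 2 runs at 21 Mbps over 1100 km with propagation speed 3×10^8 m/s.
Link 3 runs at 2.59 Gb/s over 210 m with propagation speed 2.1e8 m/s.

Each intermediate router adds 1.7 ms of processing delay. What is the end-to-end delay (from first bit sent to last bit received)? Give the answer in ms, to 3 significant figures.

17.9 ms

L = 18000 bits.
Transmission delays (L/R per hop): 0.00163636, 0.857143, 0.00694981 ms; sum = 0.865729 ms.
Propagation delays (d/s per hop): 10, 3.66667, 0.001 ms; sum = 13.6677 ms.
Processing at 2 router(s): 2 × 1.7 ms = 3.4 ms.
End-to-end = 17.9 ms.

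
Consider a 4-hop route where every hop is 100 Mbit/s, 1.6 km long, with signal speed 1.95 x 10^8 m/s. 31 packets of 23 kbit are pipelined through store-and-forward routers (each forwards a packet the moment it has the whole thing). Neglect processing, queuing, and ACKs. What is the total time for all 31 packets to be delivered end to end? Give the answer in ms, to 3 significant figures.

Per-hop transmission t_tx = L/R = 23000/100000000 = 0.23 ms.
Per-hop propagation t_prop = 1600/195000000 = 0.00820513 ms.
Pipeline fill: first packet needs 4·t_tx to clear all hops; remaining 30 packets each add one t_tx.
Total = (4+31-1)·t_tx + 4·t_prop = 34·0.23 + 4·0.00820513 = 7.85 ms.

7.85 ms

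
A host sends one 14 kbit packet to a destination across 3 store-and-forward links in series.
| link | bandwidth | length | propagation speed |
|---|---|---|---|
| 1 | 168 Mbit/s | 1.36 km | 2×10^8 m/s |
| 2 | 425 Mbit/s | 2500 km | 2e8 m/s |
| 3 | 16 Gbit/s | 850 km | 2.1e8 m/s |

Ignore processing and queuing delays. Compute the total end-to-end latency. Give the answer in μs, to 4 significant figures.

L = 14000 bits.
Transmission delays (L/R per hop): 83.3333, 32.9412, 0.875 μs; sum = 117.15 μs.
Propagation delays (d/s per hop): 6.8, 12500, 4047.62 μs; sum = 16554.4 μs.
End-to-end = 16670 μs.

16670 μs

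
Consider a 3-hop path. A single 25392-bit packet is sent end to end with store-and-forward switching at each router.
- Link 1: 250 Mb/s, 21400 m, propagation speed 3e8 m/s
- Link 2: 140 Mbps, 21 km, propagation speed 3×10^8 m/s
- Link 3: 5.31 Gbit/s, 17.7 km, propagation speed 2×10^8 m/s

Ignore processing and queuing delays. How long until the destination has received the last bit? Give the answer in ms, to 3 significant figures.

0.518 ms

Transmission delays (L/R per hop): 0.101568, 0.181371, 0.00478192 ms; sum = 0.287721 ms.
Propagation delays (d/s per hop): 0.0713333, 0.07, 0.0885 ms; sum = 0.229833 ms.
End-to-end = 0.518 ms.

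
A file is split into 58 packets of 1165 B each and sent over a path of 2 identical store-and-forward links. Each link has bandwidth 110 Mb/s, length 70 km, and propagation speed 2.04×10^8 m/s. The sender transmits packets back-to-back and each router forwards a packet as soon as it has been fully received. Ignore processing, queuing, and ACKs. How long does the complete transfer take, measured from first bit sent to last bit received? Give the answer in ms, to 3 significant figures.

Per-hop transmission t_tx = L/R = 9320/110000000 = 0.0847273 ms.
Per-hop propagation t_prop = 70000/204000000 = 0.343137 ms.
Pipeline fill: first packet needs 2·t_tx to clear all hops; remaining 57 packets each add one t_tx.
Total = (2+58-1)·t_tx + 2·t_prop = 59·0.0847273 + 2·0.343137 = 5.69 ms.

5.69 ms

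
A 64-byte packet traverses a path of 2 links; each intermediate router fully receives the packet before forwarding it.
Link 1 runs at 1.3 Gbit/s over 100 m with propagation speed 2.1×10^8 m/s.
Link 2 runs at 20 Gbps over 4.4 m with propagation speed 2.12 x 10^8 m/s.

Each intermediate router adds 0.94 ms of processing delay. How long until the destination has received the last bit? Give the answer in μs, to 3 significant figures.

L = 64 × 8 = 512 bits.
Transmission delays (L/R per hop): 0.393846, 0.0256 μs; sum = 0.419446 μs.
Propagation delays (d/s per hop): 0.47619, 0.0207547 μs; sum = 0.496945 μs.
Processing at 1 router(s): 1 × 0.94 ms = 940 μs.
End-to-end = 941 μs.

941 μs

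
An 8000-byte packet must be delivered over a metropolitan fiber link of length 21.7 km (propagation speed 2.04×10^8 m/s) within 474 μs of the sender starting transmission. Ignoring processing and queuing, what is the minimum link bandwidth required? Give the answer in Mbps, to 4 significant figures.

L = 64000 bits.
Propagation delay = 21700 / 204000000 = 106.373 μs.
Transmission budget = 474 − 106.373 = 367.627 μs.
R ≥ L / t_tx = 64000 bits / 0.000367627 s = 174.1 Mbps.

174.1 Mbps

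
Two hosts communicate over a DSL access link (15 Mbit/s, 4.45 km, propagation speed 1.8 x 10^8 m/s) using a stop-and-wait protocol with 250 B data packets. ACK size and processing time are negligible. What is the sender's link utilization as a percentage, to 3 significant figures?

t_tx = L/R = 2000/15000000 = 0.000133333 s.
t_prop = 4450/180000000 = 2.47222e-05 s; RTT = 4.94444e-05 s.
Cycle = t_tx + RTT = 0.000182778 s.
Utilization = t_tx / cycle = 0.000133333/0.000182778 = 72.9 %.

72.9 %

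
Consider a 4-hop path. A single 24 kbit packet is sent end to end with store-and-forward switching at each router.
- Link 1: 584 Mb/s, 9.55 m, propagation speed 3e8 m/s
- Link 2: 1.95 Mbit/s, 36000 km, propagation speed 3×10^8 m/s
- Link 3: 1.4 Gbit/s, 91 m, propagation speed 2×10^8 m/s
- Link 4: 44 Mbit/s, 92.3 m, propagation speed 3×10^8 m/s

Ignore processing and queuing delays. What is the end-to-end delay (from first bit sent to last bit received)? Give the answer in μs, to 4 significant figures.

132900 μs

L = 24000 bits.
Transmission delays (L/R per hop): 41.0959, 12307.7, 17.1429, 545.455 μs; sum = 12911.4 μs.
Propagation delays (d/s per hop): 0.0318333, 120000, 0.455, 0.307667 μs; sum = 120001 μs.
End-to-end = 132900 μs.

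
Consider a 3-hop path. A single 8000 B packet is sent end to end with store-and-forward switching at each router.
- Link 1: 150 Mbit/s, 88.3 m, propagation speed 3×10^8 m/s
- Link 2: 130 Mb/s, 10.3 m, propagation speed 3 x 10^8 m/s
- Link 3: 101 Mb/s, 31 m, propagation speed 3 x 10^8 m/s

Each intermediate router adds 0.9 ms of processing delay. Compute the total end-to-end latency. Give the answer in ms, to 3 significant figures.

L = 8000 × 8 = 64000 bits.
Transmission delays (L/R per hop): 0.426667, 0.492308, 0.633663 ms; sum = 1.55264 ms.
Propagation delays (d/s per hop): 0.000294333, 3.43333e-05, 0.000103333 ms; sum = 0.000432 ms.
Processing at 2 router(s): 2 × 0.9 ms = 1.8 ms.
End-to-end = 3.35 ms.

3.35 ms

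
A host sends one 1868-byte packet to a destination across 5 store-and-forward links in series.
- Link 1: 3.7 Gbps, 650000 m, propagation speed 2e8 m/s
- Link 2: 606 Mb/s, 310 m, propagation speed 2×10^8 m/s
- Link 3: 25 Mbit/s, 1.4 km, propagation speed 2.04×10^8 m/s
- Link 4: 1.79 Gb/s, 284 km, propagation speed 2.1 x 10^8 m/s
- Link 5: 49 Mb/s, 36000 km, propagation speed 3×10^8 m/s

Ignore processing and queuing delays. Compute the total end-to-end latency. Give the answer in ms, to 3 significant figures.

126 ms

L = 1868 × 8 = 14944 bits.
Transmission delays (L/R per hop): 0.00403892, 0.0246601, 0.59776, 0.0083486, 0.30498 ms; sum = 0.939787 ms.
Propagation delays (d/s per hop): 3.25, 0.00155, 0.00686275, 1.35238, 120 ms; sum = 124.611 ms.
End-to-end = 126 ms.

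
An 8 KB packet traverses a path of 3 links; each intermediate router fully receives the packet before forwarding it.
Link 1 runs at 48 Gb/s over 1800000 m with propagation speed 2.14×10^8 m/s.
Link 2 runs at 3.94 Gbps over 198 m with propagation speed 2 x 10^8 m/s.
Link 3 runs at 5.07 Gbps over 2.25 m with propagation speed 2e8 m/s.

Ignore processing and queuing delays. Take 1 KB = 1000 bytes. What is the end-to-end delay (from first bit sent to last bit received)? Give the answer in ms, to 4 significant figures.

8.442 ms

L = 64000 bits.
Transmission delays (L/R per hop): 0.00133333, 0.0162437, 0.0126233 ms; sum = 0.0302003 ms.
Propagation delays (d/s per hop): 8.41121, 0.00099, 1.125e-05 ms; sum = 8.41222 ms.
End-to-end = 8.442 ms.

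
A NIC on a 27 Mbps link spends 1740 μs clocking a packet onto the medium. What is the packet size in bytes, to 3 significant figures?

L = R × t_tx = 27000000 b/s × 0.00174 s = 46980 bits.
In bytes: 46980 / 8 = 5870 bytes.

5870 bytes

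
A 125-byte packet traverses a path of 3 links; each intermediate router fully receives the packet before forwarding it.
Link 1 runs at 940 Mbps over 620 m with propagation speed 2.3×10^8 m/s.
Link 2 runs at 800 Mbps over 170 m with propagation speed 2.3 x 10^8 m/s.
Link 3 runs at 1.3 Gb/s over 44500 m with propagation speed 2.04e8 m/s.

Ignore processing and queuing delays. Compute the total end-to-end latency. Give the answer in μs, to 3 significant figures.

L = 125 × 8 = 1000 bits.
Transmission delays (L/R per hop): 1.06383, 1.25, 0.769231 μs; sum = 3.08306 μs.
Propagation delays (d/s per hop): 2.69565, 0.73913, 218.137 μs; sum = 221.572 μs.
End-to-end = 225 μs.

225 μs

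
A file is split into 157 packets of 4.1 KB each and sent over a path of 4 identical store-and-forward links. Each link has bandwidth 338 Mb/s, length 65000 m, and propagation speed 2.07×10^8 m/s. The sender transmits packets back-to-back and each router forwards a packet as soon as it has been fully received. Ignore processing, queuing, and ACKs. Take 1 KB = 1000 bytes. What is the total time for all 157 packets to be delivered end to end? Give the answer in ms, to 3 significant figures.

Per-hop transmission t_tx = L/R = 32800/338000000 = 0.0970414 ms.
Per-hop propagation t_prop = 65000/2.07e+08 = 0.31401 ms.
Pipeline fill: first packet needs 4·t_tx to clear all hops; remaining 156 packets each add one t_tx.
Total = (4+157-1)·t_tx + 4·t_prop = 160·0.0970414 + 4·0.31401 = 16.8 ms.

16.8 ms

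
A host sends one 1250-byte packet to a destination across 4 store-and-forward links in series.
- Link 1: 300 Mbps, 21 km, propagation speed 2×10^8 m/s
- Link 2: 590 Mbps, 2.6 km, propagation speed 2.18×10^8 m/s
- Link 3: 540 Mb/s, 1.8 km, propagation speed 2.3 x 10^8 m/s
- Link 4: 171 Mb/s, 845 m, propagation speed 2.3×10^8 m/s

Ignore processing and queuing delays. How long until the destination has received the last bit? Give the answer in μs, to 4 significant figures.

L = 1250 × 8 = 10000 bits.
Transmission delays (L/R per hop): 33.3333, 16.9492, 18.5185, 58.4795 μs; sum = 127.281 μs.
Propagation delays (d/s per hop): 105, 11.9266, 7.82609, 3.67391 μs; sum = 128.427 μs.
End-to-end = 255.7 μs.

255.7 μs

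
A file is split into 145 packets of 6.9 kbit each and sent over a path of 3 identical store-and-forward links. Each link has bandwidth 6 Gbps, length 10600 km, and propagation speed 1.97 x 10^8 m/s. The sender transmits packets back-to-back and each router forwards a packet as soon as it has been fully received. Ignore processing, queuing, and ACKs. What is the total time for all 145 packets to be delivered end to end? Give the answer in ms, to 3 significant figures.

162 ms

Per-hop transmission t_tx = L/R = 6900/6000000000 = 0.00115 ms.
Per-hop propagation t_prop = 10600000/197000000 = 53.8071 ms.
Pipeline fill: first packet needs 3·t_tx to clear all hops; remaining 144 packets each add one t_tx.
Total = (3+145-1)·t_tx + 3·t_prop = 147·0.00115 + 3·53.8071 = 162 ms.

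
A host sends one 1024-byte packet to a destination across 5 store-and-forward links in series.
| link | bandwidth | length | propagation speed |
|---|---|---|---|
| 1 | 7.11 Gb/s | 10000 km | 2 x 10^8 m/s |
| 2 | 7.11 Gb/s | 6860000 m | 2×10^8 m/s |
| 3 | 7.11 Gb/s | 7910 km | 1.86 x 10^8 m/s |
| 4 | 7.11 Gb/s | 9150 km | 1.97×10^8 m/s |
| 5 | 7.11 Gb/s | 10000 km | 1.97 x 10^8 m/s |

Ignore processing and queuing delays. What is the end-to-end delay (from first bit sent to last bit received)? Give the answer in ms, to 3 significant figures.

224 ms

L = 1024 × 8 = 8192 bits.
Transmission delay per hop = L/R = 8192/7110000000 = 0.00115218 ms; 5 hops → 0.0057609 ms.
Propagation delays (d/s per hop): 50, 34.3, 42.5269, 46.4467, 50.7614 ms; sum = 224.035 ms.
End-to-end = 224 ms.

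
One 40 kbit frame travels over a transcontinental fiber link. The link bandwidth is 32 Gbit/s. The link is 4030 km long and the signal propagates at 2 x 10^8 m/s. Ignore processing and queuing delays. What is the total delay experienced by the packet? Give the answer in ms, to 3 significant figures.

L = 40000 bits.
Transmission delay = L/R = 40000 / 32000000000 = 0.00125 ms.
Propagation delay = d/s = 4030000 m / 200000000 m/s = 20.15 ms.
Total = 20.2 ms.

20.2 ms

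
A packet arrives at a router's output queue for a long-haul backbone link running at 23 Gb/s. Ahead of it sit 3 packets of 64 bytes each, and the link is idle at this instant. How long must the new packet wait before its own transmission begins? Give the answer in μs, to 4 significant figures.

0.06678 μs

Each queued packet: L/R = 512/23000000000 = 0.0222609 μs.
3 queued → 0.0667826 μs.
Queuing delay = 0.06678 μs.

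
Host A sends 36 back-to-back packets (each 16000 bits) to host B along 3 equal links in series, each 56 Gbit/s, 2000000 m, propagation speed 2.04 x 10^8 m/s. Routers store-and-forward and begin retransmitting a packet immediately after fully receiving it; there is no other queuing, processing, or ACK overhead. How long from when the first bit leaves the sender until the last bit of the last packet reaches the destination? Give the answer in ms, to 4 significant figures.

Per-hop transmission t_tx = L/R = 16000/56000000000 = 0.000285714 ms.
Per-hop propagation t_prop = 2000000/204000000 = 9.80392 ms.
Pipeline fill: first packet needs 3·t_tx to clear all hops; remaining 35 packets each add one t_tx.
Total = (3+36-1)·t_tx + 3·t_prop = 38·0.000285714 + 3·9.80392 = 29.42 ms.

29.42 ms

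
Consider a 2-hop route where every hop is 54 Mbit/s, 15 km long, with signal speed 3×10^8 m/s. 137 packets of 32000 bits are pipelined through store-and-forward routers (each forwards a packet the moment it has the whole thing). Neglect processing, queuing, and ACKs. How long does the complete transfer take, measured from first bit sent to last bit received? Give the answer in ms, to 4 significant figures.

81.88 ms

Per-hop transmission t_tx = L/R = 32000/54000000 = 0.592593 ms.
Per-hop propagation t_prop = 15000/300000000 = 0.05 ms.
Pipeline fill: first packet needs 2·t_tx to clear all hops; remaining 136 packets each add one t_tx.
Total = (2+137-1)·t_tx + 2·t_prop = 138·0.592593 + 2·0.05 = 81.88 ms.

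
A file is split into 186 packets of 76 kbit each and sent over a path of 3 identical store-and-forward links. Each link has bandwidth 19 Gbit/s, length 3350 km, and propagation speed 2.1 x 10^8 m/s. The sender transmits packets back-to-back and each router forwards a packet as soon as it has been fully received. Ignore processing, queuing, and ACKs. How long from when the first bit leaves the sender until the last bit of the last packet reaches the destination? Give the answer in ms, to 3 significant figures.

Per-hop transmission t_tx = L/R = 76000/19000000000 = 0.004 ms.
Per-hop propagation t_prop = 3350000/210000000 = 15.9524 ms.
Pipeline fill: first packet needs 3·t_tx to clear all hops; remaining 185 packets each add one t_tx.
Total = (3+186-1)·t_tx + 3·t_prop = 188·0.004 + 3·15.9524 = 48.6 ms.

48.6 ms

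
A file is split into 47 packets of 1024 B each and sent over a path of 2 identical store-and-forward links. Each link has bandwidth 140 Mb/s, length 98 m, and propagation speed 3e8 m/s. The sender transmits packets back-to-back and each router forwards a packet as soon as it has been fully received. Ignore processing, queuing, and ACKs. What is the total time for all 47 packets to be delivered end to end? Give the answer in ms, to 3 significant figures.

Per-hop transmission t_tx = L/R = 8192/140000000 = 0.0585143 ms.
Per-hop propagation t_prop = 98/300000000 = 0.000326667 ms.
Pipeline fill: first packet needs 2·t_tx to clear all hops; remaining 46 packets each add one t_tx.
Total = (2+47-1)·t_tx + 2·t_prop = 48·0.0585143 + 2·0.000326667 = 2.81 ms.

2.81 ms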